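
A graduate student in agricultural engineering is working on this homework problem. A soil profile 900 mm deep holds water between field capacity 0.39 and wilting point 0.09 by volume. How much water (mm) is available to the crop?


AW = (FC - WP) * D
   = (0.39 - 0.09) * 900
   = 0.30 * 900
   = 270 mm


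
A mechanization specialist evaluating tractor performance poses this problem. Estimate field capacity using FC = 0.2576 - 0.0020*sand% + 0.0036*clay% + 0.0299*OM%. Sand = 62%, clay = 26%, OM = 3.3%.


FC = 0.2576 - 0.0020*62 + 0.0036*26 + 0.0299*3.3
   = 0.2576 - 0.1240 + 0.0936 + 0.0987
   = 0.3259


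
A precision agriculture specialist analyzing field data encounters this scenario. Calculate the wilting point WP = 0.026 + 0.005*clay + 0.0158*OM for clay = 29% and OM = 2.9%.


WP = 0.026 + 0.005*29 + 0.0158*2.9
   = 0.026 + 0.1450 + 0.0458
   = 0.2168


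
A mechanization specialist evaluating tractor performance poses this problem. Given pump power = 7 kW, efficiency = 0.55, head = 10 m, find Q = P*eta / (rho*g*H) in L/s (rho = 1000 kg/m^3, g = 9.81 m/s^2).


Q = (P * 1000 * eta) / (rho * g * H)
  = (7 * 1000 * 0.55) / (1000 * 9.81 * 10)
  = 3850 / 98100
  = 0.03925 m^3/s = 39.25 L/s


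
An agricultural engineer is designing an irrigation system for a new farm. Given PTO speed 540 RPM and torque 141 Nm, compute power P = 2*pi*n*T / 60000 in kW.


P = 2*pi*n*T / 60000
  = 2*pi * 540 * 141 / 60000
  = 478401.73 / 60000
  = 7.97 kW


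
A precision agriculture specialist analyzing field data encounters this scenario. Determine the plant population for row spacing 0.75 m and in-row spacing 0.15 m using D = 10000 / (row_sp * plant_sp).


D = 10000 / (row_sp * plant_sp)
  = 10000 / (0.75 * 0.15)
  = 10000 / 0.1125
  = 88888.89 plants/ha


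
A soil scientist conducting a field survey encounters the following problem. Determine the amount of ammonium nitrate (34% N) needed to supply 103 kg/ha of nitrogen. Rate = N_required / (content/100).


Rate = N_required / (N_content / 100)
     = 103 / (34 / 100)
     = 103 / 0.34
     = 302.94 kg/ha


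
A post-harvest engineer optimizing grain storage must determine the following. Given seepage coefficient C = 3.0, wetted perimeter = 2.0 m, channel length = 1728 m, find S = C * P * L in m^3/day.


S = C * P * L
  = 3.0 * 2.0 * 1728
  = 10368 m^3/day


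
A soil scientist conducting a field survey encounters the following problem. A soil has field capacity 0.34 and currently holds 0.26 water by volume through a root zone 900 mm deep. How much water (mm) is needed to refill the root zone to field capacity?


SMD = (FC - theta) * D
    = (0.34 - 0.26) * 900
    = 0.080 * 900
    = 72 mm


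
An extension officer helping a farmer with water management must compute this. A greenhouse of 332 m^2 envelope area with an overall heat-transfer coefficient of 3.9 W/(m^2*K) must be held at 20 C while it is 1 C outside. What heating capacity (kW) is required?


dT = 20 - (1) = 19 K
Q = U * A * dT
  = 3.9 * 332 * 19
  = 24601.20 W = 24.60 kW


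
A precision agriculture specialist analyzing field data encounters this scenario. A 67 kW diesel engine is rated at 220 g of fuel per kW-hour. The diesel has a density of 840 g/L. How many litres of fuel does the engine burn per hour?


FC = P * BSFC / rho_fuel
   = 67 * 220 / 840
   = 14740 / 840
   = 17.55 L/h


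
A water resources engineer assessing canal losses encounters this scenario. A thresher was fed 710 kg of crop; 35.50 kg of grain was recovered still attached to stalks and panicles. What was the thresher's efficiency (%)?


eta = (total - unthreshed) / total * 100
    = (710 - 35.50) / 710 * 100
    = 674.50 / 710 * 100
    = 95%


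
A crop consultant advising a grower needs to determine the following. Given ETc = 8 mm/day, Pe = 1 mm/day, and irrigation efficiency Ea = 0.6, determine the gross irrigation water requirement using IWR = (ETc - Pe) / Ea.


IWR = (ETc - Pe) / Ea
    = (8 - 1) / 0.6
    = 7 / 0.6
    = 11.67 mm/day


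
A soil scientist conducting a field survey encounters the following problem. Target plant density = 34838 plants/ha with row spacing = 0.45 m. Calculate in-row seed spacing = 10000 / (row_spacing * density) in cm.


spacing = 10000 / (row_sp * density)
        = 10000 / (0.45 * 34838)
        = 10000 / 15677.10
        = 0.63787 m = 63.79 cm


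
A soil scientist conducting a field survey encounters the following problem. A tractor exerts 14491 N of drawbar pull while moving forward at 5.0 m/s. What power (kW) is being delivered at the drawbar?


P = F * v / 1000
  = 14491 * 5.0 / 1000
  = 72455 / 1000
  = 72.46 kW


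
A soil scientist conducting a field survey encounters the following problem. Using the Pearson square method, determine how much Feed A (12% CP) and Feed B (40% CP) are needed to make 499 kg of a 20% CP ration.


parts_A = CP_b - target = 40 - 20 = 20
parts_B = target - CP_a = 20 - 12 = 8
total_parts = 20 + 8 = 28
Feed A = 499 * 20 / 28 = 356.43 kg
Feed B = 499 * 8 / 28 = 142.57 kg

356.43 kg


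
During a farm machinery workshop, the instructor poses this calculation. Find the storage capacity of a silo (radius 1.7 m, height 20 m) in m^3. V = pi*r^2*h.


V = pi * r^2 * h
  = pi * 1.7^2 * 20
  = pi * 2.89 * 20
  = 181.58 m^3


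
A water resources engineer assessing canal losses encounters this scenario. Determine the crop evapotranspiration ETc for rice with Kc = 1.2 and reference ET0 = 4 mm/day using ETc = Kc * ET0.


ETc = Kc * ET0
    = 1.2 * 4
    = 4.80 mm/day


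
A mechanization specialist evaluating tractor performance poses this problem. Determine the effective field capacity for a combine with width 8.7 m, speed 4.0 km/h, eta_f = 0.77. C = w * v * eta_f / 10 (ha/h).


C = w * v * eta_f / 10
  = 8.7 * 4.0 * 0.77 / 10
  = 26.80 / 10
  = 2.68 ha/h


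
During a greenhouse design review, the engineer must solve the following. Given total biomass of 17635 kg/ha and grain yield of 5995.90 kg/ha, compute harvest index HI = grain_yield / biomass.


HI = grain_yield / biomass
   = 5995.90 / 17635
   = 0.34


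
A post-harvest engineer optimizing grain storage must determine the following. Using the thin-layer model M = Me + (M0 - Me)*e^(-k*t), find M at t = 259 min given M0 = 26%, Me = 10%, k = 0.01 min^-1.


M = Me + (M0 - Me) * e^(-k*t)
  = 10 + (26 - 10) * e^(-0.01*259)
  = 10 + 16 * e^(-2.590)
  = 10 + 16 * 0.07502
  = 10 + 1.2003
  = 11.20%


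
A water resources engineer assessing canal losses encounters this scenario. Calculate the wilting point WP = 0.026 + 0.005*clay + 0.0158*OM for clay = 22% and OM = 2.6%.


WP = 0.026 + 0.005*22 + 0.0158*2.6
   = 0.026 + 0.1100 + 0.0411
   = 0.1771


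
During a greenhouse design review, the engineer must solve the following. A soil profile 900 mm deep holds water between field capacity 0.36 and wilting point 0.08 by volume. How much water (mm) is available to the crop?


AW = (FC - WP) * D
   = (0.36 - 0.08) * 900
   = 0.28 * 900
   = 252 mm


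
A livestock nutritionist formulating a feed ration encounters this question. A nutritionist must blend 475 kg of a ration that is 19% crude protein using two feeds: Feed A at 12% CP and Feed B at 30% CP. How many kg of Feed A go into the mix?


parts_A = CP_b - target = 30 - 19 = 11
parts_B = target - CP_a = 19 - 12 = 7
total_parts = 11 + 7 = 18
Feed A = 475 * 11 / 18 = 290.28 kg
Feed B = 475 * 7 / 18 = 184.72 kg

290.28 kg


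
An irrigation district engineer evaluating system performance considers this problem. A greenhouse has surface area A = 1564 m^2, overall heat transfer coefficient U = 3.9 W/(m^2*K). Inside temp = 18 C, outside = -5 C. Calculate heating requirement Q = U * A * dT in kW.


dT = 18 - (-5) = 23 K
Q = U * A * dT
  = 3.9 * 1564 * 23
  = 140290.80 W = 140.29 kW


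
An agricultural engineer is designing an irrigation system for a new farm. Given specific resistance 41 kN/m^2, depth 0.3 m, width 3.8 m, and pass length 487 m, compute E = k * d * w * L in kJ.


E = k * d * w * L
  = 41 * 0.3 * 3.8 * 487
  = 22762.38 kJ


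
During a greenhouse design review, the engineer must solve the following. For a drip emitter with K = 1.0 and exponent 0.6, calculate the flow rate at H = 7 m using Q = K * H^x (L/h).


Q = K * H^x
  = 1.0 * 7^0.6
  = 1.0 * 3.2141
  = 3.21 L/h


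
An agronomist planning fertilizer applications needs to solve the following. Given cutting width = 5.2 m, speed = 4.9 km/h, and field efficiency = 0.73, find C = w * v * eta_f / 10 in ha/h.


C = w * v * eta_f / 10
  = 5.2 * 4.9 * 0.73 / 10
  = 18.60 / 10
  = 1.86 ha/h


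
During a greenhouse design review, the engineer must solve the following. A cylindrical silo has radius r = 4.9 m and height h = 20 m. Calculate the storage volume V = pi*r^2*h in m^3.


V = pi * r^2 * h
  = pi * 4.9^2 * 20
  = pi * 24.01 * 20
  = 1508.59 m^3


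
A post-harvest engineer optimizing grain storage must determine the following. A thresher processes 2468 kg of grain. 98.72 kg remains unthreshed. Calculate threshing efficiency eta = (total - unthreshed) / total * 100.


eta = (total - unthreshed) / total * 100
    = (2468 - 98.72) / 2468 * 100
    = 2369.28 / 2468 * 100
    = 96%


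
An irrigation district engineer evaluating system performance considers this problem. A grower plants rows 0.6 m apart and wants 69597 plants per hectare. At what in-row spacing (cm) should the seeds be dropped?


spacing = 10000 / (row_sp * density)
        = 10000 / (0.6 * 69597)
        = 10000 / 41758.20
        = 0.23947 m = 23.95 cm


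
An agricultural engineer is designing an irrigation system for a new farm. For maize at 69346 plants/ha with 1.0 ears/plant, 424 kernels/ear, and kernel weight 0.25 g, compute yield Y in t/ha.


Y = density * ears * kernels * kw
  = 69346 * 1.0 * 424 * 0.25 g/ha
  = 7350676 g/ha
  = 7350.68 kg/ha = 7.35 t/ha


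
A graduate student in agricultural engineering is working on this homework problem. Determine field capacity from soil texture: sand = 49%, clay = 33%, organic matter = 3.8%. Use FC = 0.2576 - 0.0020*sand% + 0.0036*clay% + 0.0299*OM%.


FC = 0.2576 - 0.0020*49 + 0.0036*33 + 0.0299*3.8
   = 0.2576 - 0.0980 + 0.1188 + 0.1136
   = 0.3920


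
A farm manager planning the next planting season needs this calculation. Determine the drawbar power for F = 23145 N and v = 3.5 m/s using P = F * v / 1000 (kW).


P = F * v / 1000
  = 23145 * 3.5 / 1000
  = 81007.50 / 1000
  = 81.01 kW


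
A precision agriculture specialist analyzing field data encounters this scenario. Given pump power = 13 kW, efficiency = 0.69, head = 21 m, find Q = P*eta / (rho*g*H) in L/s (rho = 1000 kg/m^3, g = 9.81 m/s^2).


Q = (P * 1000 * eta) / (rho * g * H)
  = (13 * 1000 * 0.69) / (1000 * 9.81 * 21)
  = 8970 / 206010
  = 0.04354 m^3/s = 43.54 L/s


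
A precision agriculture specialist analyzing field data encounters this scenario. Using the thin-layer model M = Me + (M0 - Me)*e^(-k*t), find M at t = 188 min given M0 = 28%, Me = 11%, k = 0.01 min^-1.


M = Me + (M0 - Me) * e^(-k*t)
  = 11 + (28 - 11) * e^(-0.01*188)
  = 11 + 17 * e^(-1.880)
  = 11 + 17 * 0.15259
  = 11 + 2.5940
  = 13.59%


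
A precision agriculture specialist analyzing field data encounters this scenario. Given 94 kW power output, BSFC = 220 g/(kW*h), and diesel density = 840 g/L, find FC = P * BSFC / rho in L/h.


FC = P * BSFC / rho_fuel
   = 94 * 220 / 840
   = 20680 / 840
   = 24.62 L/h


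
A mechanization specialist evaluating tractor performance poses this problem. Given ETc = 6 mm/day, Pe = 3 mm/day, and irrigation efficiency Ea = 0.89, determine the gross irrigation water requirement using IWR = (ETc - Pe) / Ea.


IWR = (ETc - Pe) / Ea
    = (6 - 3) / 0.89
    = 3 / 0.89
    = 3.37 mm/day


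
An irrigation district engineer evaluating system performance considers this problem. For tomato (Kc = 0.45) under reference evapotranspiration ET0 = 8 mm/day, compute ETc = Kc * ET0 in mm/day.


ETc = Kc * ET0
    = 0.45 * 8
    = 3.60 mm/day


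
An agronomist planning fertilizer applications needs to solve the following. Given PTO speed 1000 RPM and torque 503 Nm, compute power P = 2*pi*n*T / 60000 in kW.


P = 2*pi*n*T / 60000
  = 2*pi * 1000 * 503 / 60000
  = 3160442.21 / 60000
  = 52.67 kW


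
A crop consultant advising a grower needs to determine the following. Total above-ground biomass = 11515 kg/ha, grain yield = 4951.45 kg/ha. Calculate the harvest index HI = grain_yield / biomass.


HI = grain_yield / biomass
   = 4951.45 / 11515
   = 0.43


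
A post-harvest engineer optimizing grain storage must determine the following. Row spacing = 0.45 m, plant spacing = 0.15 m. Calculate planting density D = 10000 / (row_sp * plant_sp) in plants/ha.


D = 10000 / (row_sp * plant_sp)
  = 10000 / (0.45 * 0.15)
  = 10000 / 0.0675
  = 148148.15 plants/ha


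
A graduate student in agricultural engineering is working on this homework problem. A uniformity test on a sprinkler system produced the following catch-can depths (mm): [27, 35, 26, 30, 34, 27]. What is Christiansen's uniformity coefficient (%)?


xbar = 179 / 6 = 29.833
sum|xi - xbar| = 19
CU = 100 * (1 - 19 / (6 * 29.833))
   = 100 * (1 - 0.1061)
   = 89.39%


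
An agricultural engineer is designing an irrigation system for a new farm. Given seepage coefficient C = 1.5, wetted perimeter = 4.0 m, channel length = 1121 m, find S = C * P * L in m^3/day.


S = C * P * L
  = 1.5 * 4.0 * 1121
  = 6726 m^3/day


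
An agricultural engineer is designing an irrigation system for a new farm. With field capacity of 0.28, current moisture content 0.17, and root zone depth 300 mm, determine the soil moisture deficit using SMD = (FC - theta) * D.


SMD = (FC - theta) * D
    = (0.28 - 0.17) * 300
    = 0.110 * 300
    = 33 mm


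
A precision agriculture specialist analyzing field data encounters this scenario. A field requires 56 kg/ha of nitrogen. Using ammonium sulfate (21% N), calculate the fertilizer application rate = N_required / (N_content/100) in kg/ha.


Rate = N_required / (N_content / 100)
     = 56 / (21 / 100)
     = 56 / 0.21
     = 266.67 kg/ha


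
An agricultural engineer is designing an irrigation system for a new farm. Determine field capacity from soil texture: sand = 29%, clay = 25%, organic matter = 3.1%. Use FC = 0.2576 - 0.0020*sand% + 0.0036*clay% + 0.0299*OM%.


FC = 0.2576 - 0.0020*29 + 0.0036*25 + 0.0299*3.1
   = 0.2576 - 0.0580 + 0.0900 + 0.0927
   = 0.3823


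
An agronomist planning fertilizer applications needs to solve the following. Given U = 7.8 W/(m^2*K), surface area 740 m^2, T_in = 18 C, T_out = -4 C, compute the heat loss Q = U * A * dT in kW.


dT = 18 - (-4) = 22 K
Q = U * A * dT
  = 7.8 * 740 * 22
  = 126984 W = 126.98 kW


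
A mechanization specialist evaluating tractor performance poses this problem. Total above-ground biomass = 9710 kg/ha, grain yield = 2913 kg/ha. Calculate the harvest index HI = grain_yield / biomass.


HI = grain_yield / biomass
   = 2913 / 9710
   = 0.30


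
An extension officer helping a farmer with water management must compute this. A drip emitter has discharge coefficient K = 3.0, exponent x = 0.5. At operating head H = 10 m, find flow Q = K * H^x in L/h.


Q = K * H^x
  = 3.0 * 10^0.5
  = 3.0 * 3.1623
  = 9.49 L/h


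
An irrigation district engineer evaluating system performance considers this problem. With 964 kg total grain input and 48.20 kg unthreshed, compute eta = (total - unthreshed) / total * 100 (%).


eta = (total - unthreshed) / total * 100
    = (964 - 48.20) / 964 * 100
    = 915.80 / 964 * 100
    = 95%


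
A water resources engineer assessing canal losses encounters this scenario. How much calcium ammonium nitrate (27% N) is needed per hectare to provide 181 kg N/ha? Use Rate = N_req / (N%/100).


Rate = N_required / (N_content / 100)
     = 181 / (27 / 100)
     = 181 / 0.27
     = 670.37 kg/ha


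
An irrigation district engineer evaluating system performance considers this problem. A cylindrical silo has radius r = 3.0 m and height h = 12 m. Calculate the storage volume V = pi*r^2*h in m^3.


V = pi * r^2 * h
  = pi * 3.0^2 * 12
  = pi * 9 * 12
  = 339.29 m^3


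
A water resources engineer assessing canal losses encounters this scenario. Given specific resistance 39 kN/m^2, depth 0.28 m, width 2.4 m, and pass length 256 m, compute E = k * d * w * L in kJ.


E = k * d * w * L
  = 39 * 0.28 * 2.4 * 256
  = 6709.25 kJ


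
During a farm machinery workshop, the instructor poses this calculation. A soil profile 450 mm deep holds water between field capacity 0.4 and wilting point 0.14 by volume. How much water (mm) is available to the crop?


AW = (FC - WP) * D
   = (0.4 - 0.14) * 450
   = 0.26 * 450
   = 117 mm


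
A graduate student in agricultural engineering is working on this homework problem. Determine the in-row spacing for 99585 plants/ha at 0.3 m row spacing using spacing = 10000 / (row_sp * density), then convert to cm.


spacing = 10000 / (row_sp * density)
        = 10000 / (0.3 * 99585)
        = 10000 / 29875.50
        = 0.33472 m = 33.47 cm


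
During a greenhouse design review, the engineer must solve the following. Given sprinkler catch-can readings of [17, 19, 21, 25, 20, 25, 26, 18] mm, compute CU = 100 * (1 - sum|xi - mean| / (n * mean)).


xbar = 171 / 8 = 21.375
sum|xi - xbar| = 23.750
CU = 100 * (1 - 23.750 / (8 * 21.375))
   = 100 * (1 - 0.1389)
   = 86.11%


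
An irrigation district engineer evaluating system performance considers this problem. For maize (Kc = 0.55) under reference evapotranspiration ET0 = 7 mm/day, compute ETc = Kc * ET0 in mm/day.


ETc = Kc * ET0
    = 0.55 * 7
    = 3.85 mm/day


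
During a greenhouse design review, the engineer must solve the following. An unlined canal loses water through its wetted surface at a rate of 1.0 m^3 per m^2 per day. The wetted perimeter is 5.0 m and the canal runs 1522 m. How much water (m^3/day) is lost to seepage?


S = C * P * L
  = 1.0 * 5.0 * 1522
  = 7610 m^3/day


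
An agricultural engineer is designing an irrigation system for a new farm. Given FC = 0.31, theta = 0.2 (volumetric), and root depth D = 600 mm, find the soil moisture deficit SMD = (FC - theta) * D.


SMD = (FC - theta) * D
    = (0.31 - 0.2) * 600
    = 0.110 * 600
    = 66 mm


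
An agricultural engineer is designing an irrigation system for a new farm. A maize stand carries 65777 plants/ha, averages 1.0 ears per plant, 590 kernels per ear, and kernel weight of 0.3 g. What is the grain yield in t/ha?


Y = density * ears * kernels * kw
  = 65777 * 1.0 * 590 * 0.3 g/ha
  = 11642529 g/ha
  = 11642.53 kg/ha = 11.64 t/ha


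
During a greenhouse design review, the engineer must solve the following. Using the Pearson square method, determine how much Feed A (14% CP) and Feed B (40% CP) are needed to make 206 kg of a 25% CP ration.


parts_A = CP_b - target = 40 - 25 = 15
parts_B = target - CP_a = 25 - 14 = 11
total_parts = 15 + 11 = 26
Feed A = 206 * 15 / 26 = 118.85 kg
Feed B = 206 * 11 / 26 = 87.15 kg

118.85 kg


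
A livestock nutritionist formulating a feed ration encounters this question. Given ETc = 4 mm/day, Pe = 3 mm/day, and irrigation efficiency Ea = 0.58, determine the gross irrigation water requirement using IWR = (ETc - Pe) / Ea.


IWR = (ETc - Pe) / Ea
    = (4 - 3) / 0.58
    = 1 / 0.58
    = 1.72 mm/day


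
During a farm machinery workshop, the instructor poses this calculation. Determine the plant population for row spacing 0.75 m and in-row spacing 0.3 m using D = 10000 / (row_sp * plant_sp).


D = 10000 / (row_sp * plant_sp)
  = 10000 / (0.75 * 0.3)
  = 10000 / 0.2250
  = 44444.44 plants/ha


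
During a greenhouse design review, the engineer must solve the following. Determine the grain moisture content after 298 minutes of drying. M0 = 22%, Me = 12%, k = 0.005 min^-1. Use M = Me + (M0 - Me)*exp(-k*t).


M = Me + (M0 - Me) * e^(-k*t)
  = 12 + (22 - 12) * e^(-0.005*298)
  = 12 + 10 * e^(-1.490)
  = 12 + 10 * 0.22537
  = 12 + 2.2537
  = 14.25%


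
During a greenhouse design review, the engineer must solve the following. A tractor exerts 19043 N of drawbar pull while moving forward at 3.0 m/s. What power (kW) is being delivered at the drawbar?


P = F * v / 1000
  = 19043 * 3.0 / 1000
  = 57129 / 1000
  = 57.13 kW


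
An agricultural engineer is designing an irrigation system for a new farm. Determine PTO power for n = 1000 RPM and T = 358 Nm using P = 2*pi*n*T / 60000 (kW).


P = 2*pi*n*T / 60000
  = 2*pi * 1000 * 358 / 60000
  = 2249380.34 / 60000
  = 37.49 kW


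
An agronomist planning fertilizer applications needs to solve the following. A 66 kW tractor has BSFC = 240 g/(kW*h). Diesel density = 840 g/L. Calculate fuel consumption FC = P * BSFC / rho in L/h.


FC = P * BSFC / rho_fuel
   = 66 * 240 / 840
   = 15840 / 840
   = 18.86 L/h


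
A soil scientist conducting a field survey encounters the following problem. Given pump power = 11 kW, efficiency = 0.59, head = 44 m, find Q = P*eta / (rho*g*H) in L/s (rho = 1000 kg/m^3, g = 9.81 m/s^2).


Q = (P * 1000 * eta) / (rho * g * H)
  = (11 * 1000 * 0.59) / (1000 * 9.81 * 44)
  = 6490 / 431640
  = 0.01504 m^3/s = 15.04 L/s


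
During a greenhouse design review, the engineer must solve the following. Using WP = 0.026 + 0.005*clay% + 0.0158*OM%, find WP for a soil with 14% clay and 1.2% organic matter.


WP = 0.026 + 0.005*14 + 0.0158*1.2
   = 0.026 + 0.0700 + 0.0190
   = 0.1150


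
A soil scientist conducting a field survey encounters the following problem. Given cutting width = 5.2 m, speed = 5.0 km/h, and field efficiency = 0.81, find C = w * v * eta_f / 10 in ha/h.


C = w * v * eta_f / 10
  = 5.2 * 5.0 * 0.81 / 10
  = 21.06 / 10
  = 2.11 ha/h


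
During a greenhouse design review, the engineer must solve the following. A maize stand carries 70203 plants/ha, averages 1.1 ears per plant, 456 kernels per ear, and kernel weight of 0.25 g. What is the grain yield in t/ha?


Y = density * ears * kernels * kw
  = 70203 * 1.1 * 456 * 0.25 g/ha
  = 8803456.20 g/ha
  = 8803.46 kg/ha = 8.80 t/ha


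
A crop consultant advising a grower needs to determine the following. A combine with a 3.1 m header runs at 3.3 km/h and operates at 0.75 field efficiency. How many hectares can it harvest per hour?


C = w * v * eta_f / 10
  = 3.1 * 3.3 * 0.75 / 10
  = 7.67 / 10
  = 0.77 ha/h


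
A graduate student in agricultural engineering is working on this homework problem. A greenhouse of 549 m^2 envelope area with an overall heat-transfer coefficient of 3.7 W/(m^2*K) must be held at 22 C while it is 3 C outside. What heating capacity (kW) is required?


dT = 22 - (3) = 19 K
Q = U * A * dT
  = 3.7 * 549 * 19
  = 38594.70 W = 38.59 kW


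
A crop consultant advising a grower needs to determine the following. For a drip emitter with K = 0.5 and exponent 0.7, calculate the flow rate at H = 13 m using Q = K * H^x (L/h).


Q = K * H^x
  = 0.5 * 13^0.7
  = 0.5 * 6.0223
  = 3.01 L/h


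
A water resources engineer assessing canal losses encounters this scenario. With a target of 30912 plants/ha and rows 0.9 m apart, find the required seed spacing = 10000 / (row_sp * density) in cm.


spacing = 10000 / (row_sp * density)
        = 10000 / (0.9 * 30912)
        = 10000 / 27820.80
        = 0.35944 m = 35.94 cm


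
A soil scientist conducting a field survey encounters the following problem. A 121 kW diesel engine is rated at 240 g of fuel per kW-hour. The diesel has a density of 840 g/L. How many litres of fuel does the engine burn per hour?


FC = P * BSFC / rho_fuel
   = 121 * 240 / 840
   = 29040 / 840
   = 34.57 L/h


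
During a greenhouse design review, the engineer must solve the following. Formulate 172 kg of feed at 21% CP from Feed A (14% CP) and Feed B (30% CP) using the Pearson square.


parts_A = CP_b - target = 30 - 21 = 9
parts_B = target - CP_a = 21 - 14 = 7
total_parts = 9 + 7 = 16
Feed A = 172 * 9 / 16 = 96.75 kg
Feed B = 172 * 7 / 16 = 75.25 kg

96.75 kg


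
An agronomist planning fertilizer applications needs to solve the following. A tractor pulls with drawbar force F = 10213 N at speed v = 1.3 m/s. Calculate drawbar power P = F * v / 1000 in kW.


P = F * v / 1000
  = 10213 * 1.3 / 1000
  = 13276.90 / 1000
  = 13.28 kW


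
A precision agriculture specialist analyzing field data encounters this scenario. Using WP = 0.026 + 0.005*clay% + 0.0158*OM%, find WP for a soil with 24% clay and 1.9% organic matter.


WP = 0.026 + 0.005*24 + 0.0158*1.9
   = 0.026 + 0.1200 + 0.0300
   = 0.1760


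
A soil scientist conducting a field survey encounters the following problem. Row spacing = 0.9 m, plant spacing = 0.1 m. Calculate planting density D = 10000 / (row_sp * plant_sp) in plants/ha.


D = 10000 / (row_sp * plant_sp)
  = 10000 / (0.9 * 0.1)
  = 10000 / 0.0900
  = 111111.11 plants/ha


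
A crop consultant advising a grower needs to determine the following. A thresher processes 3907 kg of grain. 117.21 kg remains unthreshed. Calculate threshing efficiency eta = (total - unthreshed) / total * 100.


eta = (total - unthreshed) / total * 100
    = (3907 - 117.21) / 3907 * 100
    = 3789.79 / 3907 * 100
    = 97%


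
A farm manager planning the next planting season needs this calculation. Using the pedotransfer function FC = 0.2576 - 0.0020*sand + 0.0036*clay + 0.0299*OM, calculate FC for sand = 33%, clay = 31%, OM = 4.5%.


FC = 0.2576 - 0.0020*33 + 0.0036*31 + 0.0299*4.5
   = 0.2576 - 0.0660 + 0.1116 + 0.1346
   = 0.4378


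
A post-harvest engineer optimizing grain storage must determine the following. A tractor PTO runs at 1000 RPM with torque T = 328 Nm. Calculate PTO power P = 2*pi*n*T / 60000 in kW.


P = 2*pi*n*T / 60000
  = 2*pi * 1000 * 328 / 60000
  = 2060884.78 / 60000
  = 34.35 kW


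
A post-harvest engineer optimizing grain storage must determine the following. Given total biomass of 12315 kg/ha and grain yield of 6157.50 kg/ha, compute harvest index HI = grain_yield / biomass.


HI = grain_yield / biomass
   = 6157.50 / 12315
   = 0.50


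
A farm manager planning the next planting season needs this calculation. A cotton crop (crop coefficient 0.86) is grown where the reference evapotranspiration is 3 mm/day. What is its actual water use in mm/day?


ETc = Kc * ET0
    = 0.86 * 3
    = 2.58 mm/day


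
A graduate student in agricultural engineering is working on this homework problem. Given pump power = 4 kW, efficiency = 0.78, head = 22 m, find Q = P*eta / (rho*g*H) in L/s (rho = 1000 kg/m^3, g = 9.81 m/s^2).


Q = (P * 1000 * eta) / (rho * g * H)
  = (4 * 1000 * 0.78) / (1000 * 9.81 * 22)
  = 3120 / 215820
  = 0.01446 m^3/s = 14.46 L/s


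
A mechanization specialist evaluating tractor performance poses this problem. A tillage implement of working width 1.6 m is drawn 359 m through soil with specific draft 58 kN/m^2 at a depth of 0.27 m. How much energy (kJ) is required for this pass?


E = k * d * w * L
  = 58 * 0.27 * 1.6 * 359
  = 8995.10 kJ


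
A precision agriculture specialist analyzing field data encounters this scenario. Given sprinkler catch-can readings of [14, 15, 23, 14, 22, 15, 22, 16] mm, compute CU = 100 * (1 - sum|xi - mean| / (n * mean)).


xbar = 141 / 8 = 17.625
sum|xi - xbar| = 28.250
CU = 100 * (1 - 28.250 / (8 * 17.625))
   = 100 * (1 - 0.2004)
   = 79.96%


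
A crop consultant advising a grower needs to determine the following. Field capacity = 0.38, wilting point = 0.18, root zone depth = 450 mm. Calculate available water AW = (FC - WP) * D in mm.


AW = (FC - WP) * D
   = (0.38 - 0.18) * 450
   = 0.20 * 450
   = 90 mm


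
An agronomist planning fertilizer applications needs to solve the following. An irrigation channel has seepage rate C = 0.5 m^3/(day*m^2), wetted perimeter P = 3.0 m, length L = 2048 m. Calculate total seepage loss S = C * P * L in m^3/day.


S = C * P * L
  = 0.5 * 3.0 * 2048
  = 3072 m^3/day


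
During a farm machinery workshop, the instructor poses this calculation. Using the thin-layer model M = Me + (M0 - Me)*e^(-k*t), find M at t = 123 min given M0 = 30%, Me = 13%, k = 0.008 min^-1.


M = Me + (M0 - Me) * e^(-k*t)
  = 13 + (30 - 13) * e^(-0.008*123)
  = 13 + 17 * e^(-0.984)
  = 13 + 17 * 0.37381
  = 13 + 6.3548
  = 19.35%


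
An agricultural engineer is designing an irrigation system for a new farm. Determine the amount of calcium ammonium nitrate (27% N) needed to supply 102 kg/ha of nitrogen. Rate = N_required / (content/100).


Rate = N_required / (N_content / 100)
     = 102 / (27 / 100)
     = 102 / 0.27
     = 377.78 kg/ha


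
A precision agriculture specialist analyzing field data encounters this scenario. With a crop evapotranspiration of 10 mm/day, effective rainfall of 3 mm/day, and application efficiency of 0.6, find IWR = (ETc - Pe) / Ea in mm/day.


IWR = (ETc - Pe) / Ea
    = (10 - 3) / 0.6
    = 7 / 0.6
    = 11.67 mm/day


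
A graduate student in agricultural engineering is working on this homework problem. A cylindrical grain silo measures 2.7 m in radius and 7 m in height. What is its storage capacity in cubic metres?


V = pi * r^2 * h
  = pi * 2.7^2 * 7
  = pi * 7.29 * 7
  = 160.32 m^3


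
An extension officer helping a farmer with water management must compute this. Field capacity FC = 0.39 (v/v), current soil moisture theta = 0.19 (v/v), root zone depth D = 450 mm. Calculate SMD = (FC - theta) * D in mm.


SMD = (FC - theta) * D
    = (0.39 - 0.19) * 450
    = 0.200 * 450
    = 90 mm


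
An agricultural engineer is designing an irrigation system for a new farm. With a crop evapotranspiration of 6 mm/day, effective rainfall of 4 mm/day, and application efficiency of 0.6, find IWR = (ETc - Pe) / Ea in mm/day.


IWR = (ETc - Pe) / Ea
    = (6 - 4) / 0.6
    = 2 / 0.6
    = 3.33 mm/day


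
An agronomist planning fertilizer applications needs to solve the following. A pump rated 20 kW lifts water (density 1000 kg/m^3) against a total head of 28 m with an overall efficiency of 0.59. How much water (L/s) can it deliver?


Q = (P * 1000 * eta) / (rho * g * H)
  = (20 * 1000 * 0.59) / (1000 * 9.81 * 28)
  = 11800 / 274680
  = 0.04296 m^3/s = 42.96 L/s


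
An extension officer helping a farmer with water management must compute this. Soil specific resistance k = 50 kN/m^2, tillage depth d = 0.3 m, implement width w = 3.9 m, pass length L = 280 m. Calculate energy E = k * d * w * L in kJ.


E = k * d * w * L
  = 50 * 0.3 * 3.9 * 280
  = 16380 kJ


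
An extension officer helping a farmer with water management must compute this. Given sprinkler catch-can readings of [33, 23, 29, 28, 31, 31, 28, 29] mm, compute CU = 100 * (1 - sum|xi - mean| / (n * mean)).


xbar = 232 / 8 = 29
sum|xi - xbar| = 16
CU = 100 * (1 - 16 / (8 * 29))
   = 100 * (1 - 0.0690)
   = 93.10%


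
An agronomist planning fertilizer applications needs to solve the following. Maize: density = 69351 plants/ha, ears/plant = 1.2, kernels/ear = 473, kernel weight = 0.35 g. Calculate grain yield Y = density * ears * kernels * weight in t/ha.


Y = density * ears * kernels * kw
  = 69351 * 1.2 * 473 * 0.35 g/ha
  = 13777269.66 g/ha
  = 13777.27 kg/ha = 13.78 t/ha


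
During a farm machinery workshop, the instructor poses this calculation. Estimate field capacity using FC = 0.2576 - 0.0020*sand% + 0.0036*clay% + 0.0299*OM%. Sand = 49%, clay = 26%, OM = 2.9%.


FC = 0.2576 - 0.0020*49 + 0.0036*26 + 0.0299*2.9
   = 0.2576 - 0.0980 + 0.0936 + 0.0867
   = 0.3399


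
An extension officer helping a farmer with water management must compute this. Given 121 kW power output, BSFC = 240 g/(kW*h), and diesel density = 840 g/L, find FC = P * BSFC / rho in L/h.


FC = P * BSFC / rho_fuel
   = 121 * 240 / 840
   = 29040 / 840
   = 34.57 L/h


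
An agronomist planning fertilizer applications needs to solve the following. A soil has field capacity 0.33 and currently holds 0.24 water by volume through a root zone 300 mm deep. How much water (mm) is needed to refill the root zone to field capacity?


SMD = (FC - theta) * D
    = (0.33 - 0.24) * 300
    = 0.090 * 300
    = 27 mm


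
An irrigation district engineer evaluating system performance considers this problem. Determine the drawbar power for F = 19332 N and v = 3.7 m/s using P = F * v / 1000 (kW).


P = F * v / 1000
  = 19332 * 3.7 / 1000
  = 71528.40 / 1000
  = 71.53 kW


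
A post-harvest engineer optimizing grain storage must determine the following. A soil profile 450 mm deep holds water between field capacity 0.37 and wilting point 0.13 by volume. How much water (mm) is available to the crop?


AW = (FC - WP) * D
   = (0.37 - 0.13) * 450
   = 0.24 * 450
   = 108 mm


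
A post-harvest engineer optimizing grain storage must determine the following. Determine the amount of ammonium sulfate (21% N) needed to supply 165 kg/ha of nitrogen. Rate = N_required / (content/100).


Rate = N_required / (N_content / 100)
     = 165 / (21 / 100)
     = 165 / 0.21
     = 785.71 kg/ha


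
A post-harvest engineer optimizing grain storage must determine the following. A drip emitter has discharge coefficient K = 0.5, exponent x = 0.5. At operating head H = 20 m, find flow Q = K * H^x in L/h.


Q = K * H^x
  = 0.5 * 20^0.5
  = 0.5 * 4.4721
  = 2.24 L/h


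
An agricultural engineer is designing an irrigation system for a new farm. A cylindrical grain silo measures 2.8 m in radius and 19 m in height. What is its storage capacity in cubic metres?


V = pi * r^2 * h
  = pi * 2.8^2 * 19
  = pi * 7.84 * 19
  = 467.97 m^3


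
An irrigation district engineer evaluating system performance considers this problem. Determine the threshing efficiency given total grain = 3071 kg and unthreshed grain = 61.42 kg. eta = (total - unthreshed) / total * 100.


eta = (total - unthreshed) / total * 100
    = (3071 - 61.42) / 3071 * 100
    = 3009.58 / 3071 * 100
    = 98%


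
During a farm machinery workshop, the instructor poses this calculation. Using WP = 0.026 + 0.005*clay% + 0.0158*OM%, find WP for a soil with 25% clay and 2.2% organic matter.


WP = 0.026 + 0.005*25 + 0.0158*2.2
   = 0.026 + 0.1250 + 0.0348
   = 0.1858


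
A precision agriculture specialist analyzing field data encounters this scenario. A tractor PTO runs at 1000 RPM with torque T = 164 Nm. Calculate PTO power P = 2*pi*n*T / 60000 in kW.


P = 2*pi*n*T / 60000
  = 2*pi * 1000 * 164 / 60000
  = 1030442.39 / 60000
  = 17.17 kW


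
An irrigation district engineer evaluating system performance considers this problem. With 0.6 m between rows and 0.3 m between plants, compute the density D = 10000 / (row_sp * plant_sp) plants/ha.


D = 10000 / (row_sp * plant_sp)
  = 10000 / (0.6 * 0.3)
  = 10000 / 0.1800
  = 55555.56 plants/ha


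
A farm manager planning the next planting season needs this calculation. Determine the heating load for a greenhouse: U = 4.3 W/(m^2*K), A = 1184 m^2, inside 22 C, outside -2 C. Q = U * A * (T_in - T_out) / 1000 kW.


dT = 22 - (-2) = 24 K
Q = U * A * dT
  = 4.3 * 1184 * 24
  = 122188.80 W = 122.19 kW


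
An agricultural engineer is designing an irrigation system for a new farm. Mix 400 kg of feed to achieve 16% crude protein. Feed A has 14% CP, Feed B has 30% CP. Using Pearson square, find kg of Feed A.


parts_A = CP_b - target = 30 - 16 = 14
parts_B = target - CP_a = 16 - 14 = 2
total_parts = 14 + 2 = 16
Feed A = 400 * 14 / 16 = 350 kg
Feed B = 400 * 2 / 16 = 50 kg

350 kg


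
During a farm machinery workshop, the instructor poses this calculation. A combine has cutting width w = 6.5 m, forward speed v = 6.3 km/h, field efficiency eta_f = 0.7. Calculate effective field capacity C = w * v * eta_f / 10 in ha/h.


C = w * v * eta_f / 10
  = 6.5 * 6.3 * 0.7 / 10
  = 28.67 / 10
  = 2.87 ha/h


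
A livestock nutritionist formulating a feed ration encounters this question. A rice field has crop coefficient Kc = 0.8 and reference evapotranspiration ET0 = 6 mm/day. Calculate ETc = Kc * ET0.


ETc = Kc * ET0
    = 0.8 * 6
    = 4.80 mm/day


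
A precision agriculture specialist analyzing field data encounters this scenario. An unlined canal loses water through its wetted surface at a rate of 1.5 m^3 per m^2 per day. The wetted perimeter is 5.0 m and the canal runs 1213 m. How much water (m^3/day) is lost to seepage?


S = C * P * L
  = 1.5 * 5.0 * 1213
  = 9097.50 m^3/day


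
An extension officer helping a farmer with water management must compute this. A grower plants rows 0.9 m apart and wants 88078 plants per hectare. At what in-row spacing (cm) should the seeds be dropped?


spacing = 10000 / (row_sp * density)
        = 10000 / (0.9 * 88078)
        = 10000 / 79270.20
        = 0.12615 m = 12.62 cm


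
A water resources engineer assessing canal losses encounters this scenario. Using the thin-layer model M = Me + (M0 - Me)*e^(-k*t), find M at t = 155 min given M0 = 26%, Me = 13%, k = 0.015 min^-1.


M = Me + (M0 - Me) * e^(-k*t)
  = 13 + (26 - 13) * e^(-0.015*155)
  = 13 + 13 * e^(-2.325)
  = 13 + 13 * 0.09778
  = 13 + 1.2712
  = 14.27%


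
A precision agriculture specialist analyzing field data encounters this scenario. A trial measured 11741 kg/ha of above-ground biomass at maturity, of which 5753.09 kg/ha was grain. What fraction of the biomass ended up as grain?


HI = grain_yield / biomass
   = 5753.09 / 11741
   = 0.49


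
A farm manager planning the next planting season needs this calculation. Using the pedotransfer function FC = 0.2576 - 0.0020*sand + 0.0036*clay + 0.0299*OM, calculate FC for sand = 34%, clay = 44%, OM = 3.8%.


FC = 0.2576 - 0.0020*34 + 0.0036*44 + 0.0299*3.8
   = 0.2576 - 0.0680 + 0.1584 + 0.1136
   = 0.4616


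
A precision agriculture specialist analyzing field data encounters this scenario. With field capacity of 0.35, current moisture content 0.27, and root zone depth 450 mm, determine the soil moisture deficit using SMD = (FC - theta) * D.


SMD = (FC - theta) * D
    = (0.35 - 0.27) * 450
    = 0.080 * 450
    = 36 mm


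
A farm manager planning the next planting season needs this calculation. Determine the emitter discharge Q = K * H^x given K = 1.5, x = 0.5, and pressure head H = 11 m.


Q = K * H^x
  = 1.5 * 11^0.5
  = 1.5 * 3.3166
  = 4.97 L/h


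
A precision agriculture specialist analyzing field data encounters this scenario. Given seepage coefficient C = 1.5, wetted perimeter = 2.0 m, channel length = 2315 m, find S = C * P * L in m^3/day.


S = C * P * L
  = 1.5 * 2.0 * 2315
  = 6945 m^3/day


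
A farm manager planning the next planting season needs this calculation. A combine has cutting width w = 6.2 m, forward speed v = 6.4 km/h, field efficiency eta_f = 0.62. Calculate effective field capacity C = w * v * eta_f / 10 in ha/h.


C = w * v * eta_f / 10
  = 6.2 * 6.4 * 0.62 / 10
  = 24.60 / 10
  = 2.46 ha/h


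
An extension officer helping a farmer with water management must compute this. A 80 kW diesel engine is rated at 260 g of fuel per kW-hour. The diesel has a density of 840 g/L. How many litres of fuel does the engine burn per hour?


FC = P * BSFC / rho_fuel
   = 80 * 260 / 840
   = 20800 / 840
   = 24.76 L/h


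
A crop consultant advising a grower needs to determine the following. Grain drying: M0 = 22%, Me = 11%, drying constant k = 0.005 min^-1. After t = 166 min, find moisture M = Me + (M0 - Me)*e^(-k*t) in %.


M = Me + (M0 - Me) * e^(-k*t)
  = 11 + (22 - 11) * e^(-0.005*166)
  = 11 + 11 * e^(-0.830)
  = 11 + 11 * 0.43605
  = 11 + 4.7965
  = 15.80%


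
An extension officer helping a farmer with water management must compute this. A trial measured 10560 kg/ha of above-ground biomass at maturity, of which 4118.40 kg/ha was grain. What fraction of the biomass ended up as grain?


HI = grain_yield / biomass
   = 4118.40 / 10560
   = 0.39
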